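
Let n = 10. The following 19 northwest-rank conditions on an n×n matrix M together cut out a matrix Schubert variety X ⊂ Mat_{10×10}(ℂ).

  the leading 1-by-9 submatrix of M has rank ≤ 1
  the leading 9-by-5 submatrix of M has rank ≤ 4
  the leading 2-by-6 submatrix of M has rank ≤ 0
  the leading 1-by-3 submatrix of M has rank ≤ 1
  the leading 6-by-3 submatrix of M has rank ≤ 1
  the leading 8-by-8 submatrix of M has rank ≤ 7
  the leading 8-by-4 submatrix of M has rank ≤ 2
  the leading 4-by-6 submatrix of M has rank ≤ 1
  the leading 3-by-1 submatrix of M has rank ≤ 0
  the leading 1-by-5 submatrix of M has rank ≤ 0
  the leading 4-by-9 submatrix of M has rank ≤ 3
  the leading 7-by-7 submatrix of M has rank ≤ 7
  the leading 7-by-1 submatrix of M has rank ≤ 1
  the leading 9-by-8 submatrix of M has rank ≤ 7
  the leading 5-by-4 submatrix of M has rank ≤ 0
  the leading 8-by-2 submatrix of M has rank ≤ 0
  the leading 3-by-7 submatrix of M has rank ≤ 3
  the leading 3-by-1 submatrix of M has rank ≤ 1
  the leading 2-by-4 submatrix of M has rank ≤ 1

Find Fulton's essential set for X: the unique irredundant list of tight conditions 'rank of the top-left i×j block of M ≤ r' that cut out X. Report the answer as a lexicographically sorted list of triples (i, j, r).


Propagating the 19 rank bounds to every northwest block:

  row 1: 0, 0, 0, 0, 0, 0, 1, 1, 1, 1
  row 2: 0, 0, 0, 0, 0, 0, 1, 2, 2, 2
  row 3: 0, 0, 0, 0, 1, 1, 2, 3, 3, 3
  row 4: 0, 0, 0, 0, 1, 1, 2, 3, 3, 4
  row 5: 0, 0, 0, 0, 1, 2, 3, 4, 4, 5
  row 6: 0, 0, 1, 1, 2, 3, 4, 5, 5, 6
  row 7: 0, 0, 1, 2, 3, 4, 5, 6, 6, 7
  row 8: 0, 0, 1, 2, 3, 4, 5, 6, 7, 8
  row 9: 1, 1, 2, 3, 4, 5, 6, 7, 8, 9
  row 10: 1, 2, 3, 4, 5, 6, 7, 8, 9, 10

giving w = (7, 8, 5, 10, 6, 3, 4, 9, 1, 2) via Δ²R.

D(w) has 32 cells with 5 SE-corners; essential set:

[(2, 6, 0), (4, 6, 1), (4, 9, 3), (5, 4, 0), (8, 2, 0)]


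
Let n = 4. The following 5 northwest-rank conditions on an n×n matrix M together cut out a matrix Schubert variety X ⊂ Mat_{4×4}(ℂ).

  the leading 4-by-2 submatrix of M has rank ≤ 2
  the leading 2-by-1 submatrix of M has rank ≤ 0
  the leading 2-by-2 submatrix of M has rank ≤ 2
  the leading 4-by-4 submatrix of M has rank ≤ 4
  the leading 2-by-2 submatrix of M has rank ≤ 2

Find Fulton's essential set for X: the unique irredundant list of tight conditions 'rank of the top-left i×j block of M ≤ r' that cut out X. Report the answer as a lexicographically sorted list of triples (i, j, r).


Computing R[i][j] = min implied NW-rank bound (n=4, 5 conditions):

  R[1]: 0  1  1  1
  R[2]: 0  1  2  2
  R[3]: 1  2  3  3
  R[4]: 1  2  3  4

second differences of R give the permutation w = (2, 3, 1, 4).

ℓ(w)=2; the 1 essential cell (i,j,r):

[(2, 1, 0)]


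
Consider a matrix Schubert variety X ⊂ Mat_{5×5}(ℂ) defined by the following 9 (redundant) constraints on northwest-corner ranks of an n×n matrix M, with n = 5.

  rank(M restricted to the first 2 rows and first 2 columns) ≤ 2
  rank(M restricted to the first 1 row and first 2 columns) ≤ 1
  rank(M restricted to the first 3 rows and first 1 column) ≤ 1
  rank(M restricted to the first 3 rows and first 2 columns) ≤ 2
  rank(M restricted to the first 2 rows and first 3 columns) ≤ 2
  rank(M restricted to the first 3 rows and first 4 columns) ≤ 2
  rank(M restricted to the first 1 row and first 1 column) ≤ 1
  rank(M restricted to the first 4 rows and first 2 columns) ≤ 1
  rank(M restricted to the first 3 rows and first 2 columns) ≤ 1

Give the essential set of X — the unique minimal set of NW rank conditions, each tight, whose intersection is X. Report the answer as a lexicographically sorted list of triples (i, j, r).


Rank table r_w(5×5) implied by the 9 constraints:

  R[1]: 1, 1, 1, 1, 1
  R[2]: 1, 1, 2, 2, 2
  R[3]: 1, 1, 2, 2, 3
  R[4]: 1, 1, 2, 3, 4
  R[5]: 1, 2, 3, 4, 5

so w = (1, 3, 5, 4, 2).

Fulton essential set (2 of the 4 Rothe cells):

[(3, 4, 2), (4, 2, 1)]


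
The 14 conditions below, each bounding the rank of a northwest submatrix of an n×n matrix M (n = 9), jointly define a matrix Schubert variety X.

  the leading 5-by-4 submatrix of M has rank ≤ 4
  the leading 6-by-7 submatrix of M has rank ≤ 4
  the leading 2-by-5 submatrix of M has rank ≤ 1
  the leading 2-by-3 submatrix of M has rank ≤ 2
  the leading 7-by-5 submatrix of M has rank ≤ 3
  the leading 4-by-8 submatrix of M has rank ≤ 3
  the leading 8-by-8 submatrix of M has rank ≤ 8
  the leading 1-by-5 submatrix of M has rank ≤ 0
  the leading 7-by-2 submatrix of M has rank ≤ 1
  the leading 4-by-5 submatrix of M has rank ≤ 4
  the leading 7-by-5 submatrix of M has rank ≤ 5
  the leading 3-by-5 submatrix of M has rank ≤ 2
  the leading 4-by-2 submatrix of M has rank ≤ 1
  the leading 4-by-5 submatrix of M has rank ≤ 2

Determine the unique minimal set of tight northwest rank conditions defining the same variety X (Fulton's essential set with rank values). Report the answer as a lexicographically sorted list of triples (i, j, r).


The tightest implied rank at each (i,j), from the 14 conditions:

  R[1]: 0 | 0 | 0 | 0 | 0 | 1 | 1 | 1 | 1
  R[2]: 1 | 1 | 1 | 1 | 1 | 2 | 2 | 2 | 2
  R[3]: 1 | 1 | 2 | 2 | 2 | 3 | 3 | 3 | 3
  R[4]: 1 | 1 | 2 | 2 | 2 | 3 | 3 | 3 | 4
  R[5]: 1 | 1 | 2 | 3 | 3 | 4 | 4 | 4 | 5
  R[6]: 1 | 1 | 2 | 3 | 3 | 4 | 4 | 5 | 6
  R[7]: 1 | 1 | 2 | 3 | 3 | 4 | 5 | 6 | 7
  R[8]: 1 | 2 | 3 | 4 | 4 | 5 | 6 | 7 | 8
  R[9]: 1 | 2 | 3 | 4 | 5 | 6 | 7 | 8 | 9

the unique w with this rank table is (6, 1, 3, 9, 4, 8, 7, 2, 5).

6 SE-corners of the 17-cell Rothe diagram give Ess(w):

[(1, 5, 0), (4, 5, 2), (4, 8, 3), (6, 7, 4), (7, 2, 1), (7, 5, 3)]


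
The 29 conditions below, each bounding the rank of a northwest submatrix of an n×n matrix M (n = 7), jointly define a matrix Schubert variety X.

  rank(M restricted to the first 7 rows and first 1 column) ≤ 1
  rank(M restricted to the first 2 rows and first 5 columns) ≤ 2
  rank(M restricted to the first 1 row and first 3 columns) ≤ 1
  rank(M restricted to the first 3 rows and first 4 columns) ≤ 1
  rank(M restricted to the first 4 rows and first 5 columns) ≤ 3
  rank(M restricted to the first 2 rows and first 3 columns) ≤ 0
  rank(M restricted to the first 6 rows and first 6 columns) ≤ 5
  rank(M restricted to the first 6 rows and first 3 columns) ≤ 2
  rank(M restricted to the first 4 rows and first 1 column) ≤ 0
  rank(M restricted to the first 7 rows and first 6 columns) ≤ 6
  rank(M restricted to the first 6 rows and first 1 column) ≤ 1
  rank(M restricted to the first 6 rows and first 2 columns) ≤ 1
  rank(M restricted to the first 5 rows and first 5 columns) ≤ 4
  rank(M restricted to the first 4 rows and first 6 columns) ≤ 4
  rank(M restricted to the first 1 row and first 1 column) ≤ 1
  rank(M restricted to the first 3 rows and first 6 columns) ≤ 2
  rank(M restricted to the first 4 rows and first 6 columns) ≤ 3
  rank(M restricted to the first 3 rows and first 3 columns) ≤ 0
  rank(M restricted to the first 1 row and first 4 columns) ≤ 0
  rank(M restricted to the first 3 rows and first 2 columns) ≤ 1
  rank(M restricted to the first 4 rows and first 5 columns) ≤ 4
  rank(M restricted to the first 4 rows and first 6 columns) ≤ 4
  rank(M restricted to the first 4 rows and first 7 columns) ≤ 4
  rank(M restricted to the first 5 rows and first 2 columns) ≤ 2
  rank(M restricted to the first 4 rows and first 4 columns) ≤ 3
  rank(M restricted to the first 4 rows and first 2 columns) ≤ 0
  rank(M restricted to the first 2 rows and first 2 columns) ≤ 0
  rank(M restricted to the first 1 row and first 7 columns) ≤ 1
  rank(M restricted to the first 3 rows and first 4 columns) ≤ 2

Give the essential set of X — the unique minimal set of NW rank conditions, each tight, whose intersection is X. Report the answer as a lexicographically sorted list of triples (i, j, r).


Propagating the 29 rank bounds to every northwest block:

  0  0  0  0  1  1  1
  0  0  0  1  2  2  2
  0  0  0  1  2  2  3
  0  0  1  2  3  3  4
  1  1  2  3  4  4  5
  1  1  2  3  4  5  6
  1  2  3  4  5  6  7

the unique w with this rank table is (5, 4, 7, 3, 1, 6, 2).

Rothe diagram D(w) (14 cells), 5 SE-corners (essential conditions):

[(1, 4, 0), (3, 3, 0), (3, 6, 2), (4, 2, 0), (6, 2, 1)]


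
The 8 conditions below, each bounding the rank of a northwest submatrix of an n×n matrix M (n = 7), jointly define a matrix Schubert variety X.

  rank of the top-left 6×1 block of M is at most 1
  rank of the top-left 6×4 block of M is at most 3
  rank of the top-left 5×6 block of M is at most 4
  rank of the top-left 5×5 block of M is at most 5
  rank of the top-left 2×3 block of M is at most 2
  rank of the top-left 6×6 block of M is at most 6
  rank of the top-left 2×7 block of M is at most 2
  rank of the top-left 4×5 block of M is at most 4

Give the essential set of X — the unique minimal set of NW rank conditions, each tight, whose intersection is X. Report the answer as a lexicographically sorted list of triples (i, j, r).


Reconstructing r_w from the 8 given conditions:

  1, 1, 1, 1, 1, 1, 1
  1, 2, 2, 2, 2, 2, 2
  1, 2, 3, 3, 3, 3, 3
  1, 2, 3, 3, 4, 4, 4
  1, 2, 3, 3, 4, 4, 5
  1, 2, 3, 3, 4, 5, 6
  1, 2, 3, 4, 5, 6, 7

second differences of R give the permutation w = (1, 2, 3, 5, 7, 6, 4).

|D(w)|=4, |Ess(w)|=2:

[(5, 6, 4), (6, 4, 3)]


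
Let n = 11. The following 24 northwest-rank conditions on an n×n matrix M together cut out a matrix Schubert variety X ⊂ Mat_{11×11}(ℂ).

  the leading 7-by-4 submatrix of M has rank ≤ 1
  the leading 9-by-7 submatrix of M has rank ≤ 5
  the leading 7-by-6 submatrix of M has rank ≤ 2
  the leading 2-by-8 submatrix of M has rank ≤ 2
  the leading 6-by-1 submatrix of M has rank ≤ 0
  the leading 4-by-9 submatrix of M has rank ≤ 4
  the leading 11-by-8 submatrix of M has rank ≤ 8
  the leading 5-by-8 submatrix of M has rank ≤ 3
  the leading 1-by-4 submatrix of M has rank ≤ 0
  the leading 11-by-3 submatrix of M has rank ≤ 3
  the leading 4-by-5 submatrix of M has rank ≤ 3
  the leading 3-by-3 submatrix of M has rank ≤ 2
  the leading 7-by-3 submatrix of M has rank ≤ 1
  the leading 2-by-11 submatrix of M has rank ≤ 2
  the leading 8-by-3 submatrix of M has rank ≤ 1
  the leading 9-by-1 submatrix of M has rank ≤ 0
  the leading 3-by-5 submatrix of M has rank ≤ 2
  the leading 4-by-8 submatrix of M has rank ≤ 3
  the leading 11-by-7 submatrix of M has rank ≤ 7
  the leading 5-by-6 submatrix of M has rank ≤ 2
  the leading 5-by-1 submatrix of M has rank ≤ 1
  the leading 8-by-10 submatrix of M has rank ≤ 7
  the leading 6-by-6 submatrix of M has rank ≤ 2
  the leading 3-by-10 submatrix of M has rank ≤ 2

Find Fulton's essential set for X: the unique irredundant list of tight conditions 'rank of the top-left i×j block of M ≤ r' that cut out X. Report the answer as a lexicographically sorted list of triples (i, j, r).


Rank table r_w(11×11) implied by the 24 constraints:

  0, 0, 0, 0, 1, 1, 1, 1, 1, 1, 1
  0, 1, 1, 1, 2, 2, 2, 2, 2, 2, 2
  0, 1, 1, 1, 2, 2, 2, 2, 2, 2, 3
  0, 1, 1, 1, 2, 2, 3, 3, 3, 3, 4
  0, 1, 1, 1, 2, 2, 3, 3, 4, 4, 5
  0, 1, 1, 1, 2, 2, 3, 4, 5, 5, 6
  0, 1, 1, 1, 2, 2, 3, 4, 5, 6, 7
  0, 1, 1, 2, 3, 3, 4, 5, 6, 7, 8
  0, 1, 2, 3, 4, 4, 5, 6, 7, 8, 9
  1, 2, 3, 4, 5, 5, 6, 7, 8, 9, 10
  1, 2, 3, 4, 5, 6, 7, 8, 9, 10, 11

hence w(1..11) = (5, 2, 11, 7, 9, 8, 10, 4, 3, 1, 6).

|D(w)|=33, |Ess(w)|=7:

[(1, 4, 0), (3, 10, 2), (5, 8, 3), (7, 4, 1), (7, 6, 2), (8, 3, 1), (9, 1, 0)]


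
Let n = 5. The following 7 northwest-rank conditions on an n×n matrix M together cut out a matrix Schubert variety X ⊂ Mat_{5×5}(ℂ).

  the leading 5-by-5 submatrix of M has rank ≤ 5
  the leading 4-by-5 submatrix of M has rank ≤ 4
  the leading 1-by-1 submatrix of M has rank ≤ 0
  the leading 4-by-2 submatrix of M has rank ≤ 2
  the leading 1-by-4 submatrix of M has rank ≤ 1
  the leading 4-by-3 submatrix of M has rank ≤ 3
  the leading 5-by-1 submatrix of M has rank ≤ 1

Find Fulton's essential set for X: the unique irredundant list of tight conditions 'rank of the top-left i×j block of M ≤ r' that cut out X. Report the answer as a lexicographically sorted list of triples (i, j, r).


Reconstructing r_w from the 7 given conditions:

  R[1]: 0  1  1  1  1
  R[2]: 1  2  2  2  2
  R[3]: 1  2  3  3  3
  R[4]: 1  2  3  4  4
  R[5]: 1  2  3  4  5

hence w(1..5) = (2, 1, 3, 4, 5).

ℓ(w)=1; the 1 essential cell (i,j,r):

[(1, 1, 0)]


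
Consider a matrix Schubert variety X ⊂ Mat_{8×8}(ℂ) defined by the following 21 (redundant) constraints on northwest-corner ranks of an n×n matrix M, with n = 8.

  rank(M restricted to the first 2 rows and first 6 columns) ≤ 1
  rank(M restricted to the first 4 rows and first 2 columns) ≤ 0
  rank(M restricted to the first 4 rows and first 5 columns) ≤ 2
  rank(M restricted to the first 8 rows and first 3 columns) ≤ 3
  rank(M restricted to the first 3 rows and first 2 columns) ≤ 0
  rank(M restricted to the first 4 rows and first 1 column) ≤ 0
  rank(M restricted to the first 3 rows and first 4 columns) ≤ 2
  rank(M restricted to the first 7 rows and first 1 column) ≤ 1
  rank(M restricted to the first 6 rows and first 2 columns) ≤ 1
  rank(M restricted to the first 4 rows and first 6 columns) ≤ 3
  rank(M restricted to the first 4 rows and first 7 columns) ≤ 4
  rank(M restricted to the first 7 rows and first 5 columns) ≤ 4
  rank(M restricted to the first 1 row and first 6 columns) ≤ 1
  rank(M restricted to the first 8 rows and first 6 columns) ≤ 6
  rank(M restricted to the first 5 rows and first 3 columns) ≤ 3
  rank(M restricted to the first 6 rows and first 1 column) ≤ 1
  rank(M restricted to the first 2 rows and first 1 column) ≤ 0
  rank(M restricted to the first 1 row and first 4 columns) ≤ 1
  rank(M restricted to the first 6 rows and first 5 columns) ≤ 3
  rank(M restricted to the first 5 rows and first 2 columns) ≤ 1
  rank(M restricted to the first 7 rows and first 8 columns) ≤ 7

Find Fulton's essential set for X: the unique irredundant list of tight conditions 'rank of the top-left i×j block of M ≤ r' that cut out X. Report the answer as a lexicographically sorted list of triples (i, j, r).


Computing R[i][j] = min implied NW-rank bound (n=8, 21 conditions):

  R[1]: 0 | 0 | 1 | 1 | 1 | 1 | 1 | 1
  R[2]: 0 | 0 | 1 | 1 | 1 | 1 | 2 | 2
  R[3]: 0 | 0 | 1 | 2 | 2 | 2 | 3 | 3
  R[4]: 0 | 0 | 1 | 2 | 2 | 3 | 4 | 4
  R[5]: 1 | 1 | 2 | 3 | 3 | 4 | 5 | 5
  R[6]: 1 | 1 | 2 | 3 | 3 | 4 | 5 | 6
  R[7]: 1 | 2 | 3 | 4 | 4 | 5 | 6 | 7
  R[8]: 1 | 2 | 3 | 4 | 5 | 6 | 7 | 8

second differences of R give the permutation w = (3, 7, 4, 6, 1, 8, 2, 5).

D(w) has 14 cells with 5 SE-corners; essential set:

[(2, 6, 1), (4, 2, 0), (4, 5, 2), (6, 2, 1), (6, 5, 3)]


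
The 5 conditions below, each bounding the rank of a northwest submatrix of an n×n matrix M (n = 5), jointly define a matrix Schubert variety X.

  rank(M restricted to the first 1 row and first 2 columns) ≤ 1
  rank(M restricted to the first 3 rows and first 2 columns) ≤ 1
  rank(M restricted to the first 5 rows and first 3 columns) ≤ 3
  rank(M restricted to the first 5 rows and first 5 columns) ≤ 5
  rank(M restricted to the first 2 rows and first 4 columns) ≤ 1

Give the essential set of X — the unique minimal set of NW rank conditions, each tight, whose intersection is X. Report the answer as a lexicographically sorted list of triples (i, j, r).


The tightest implied rank at each (i,j), from the 5 conditions:

  R[1]: 1  1  1  1  1
  R[2]: 1  1  1  1  2
  R[3]: 1  1  2  2  3
  R[4]: 1  2  3  3  4
  R[5]: 1  2  3  4  5

second differences of R give the permutation w = (1, 5, 3, 2, 4).

D(w) has 4 cells with 2 SE-corners; essential set:

[(2, 4, 1), (3, 2, 1)]


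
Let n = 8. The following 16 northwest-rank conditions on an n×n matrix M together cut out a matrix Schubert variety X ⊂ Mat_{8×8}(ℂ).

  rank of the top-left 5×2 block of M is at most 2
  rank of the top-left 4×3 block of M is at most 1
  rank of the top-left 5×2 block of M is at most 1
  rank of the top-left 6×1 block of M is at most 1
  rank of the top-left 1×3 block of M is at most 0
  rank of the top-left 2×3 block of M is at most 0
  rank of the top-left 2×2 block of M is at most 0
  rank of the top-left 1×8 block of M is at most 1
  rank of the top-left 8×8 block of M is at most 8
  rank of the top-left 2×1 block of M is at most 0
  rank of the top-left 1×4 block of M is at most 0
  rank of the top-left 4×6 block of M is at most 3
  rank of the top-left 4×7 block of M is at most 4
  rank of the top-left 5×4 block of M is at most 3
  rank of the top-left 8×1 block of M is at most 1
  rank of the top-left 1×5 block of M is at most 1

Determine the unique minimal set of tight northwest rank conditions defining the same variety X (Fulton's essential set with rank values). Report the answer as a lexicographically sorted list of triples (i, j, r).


The tightest implied rank at each (i,j), from the 16 conditions:

  0 0 0 0 1 1 1 1
  0 0 0 1 2 2 2 2
  1 1 1 2 3 3 3 3
  1 1 1 2 3 3 4 4
  1 1 2 3 4 4 5 5
  1 2 3 4 5 5 6 6
  1 2 3 4 5 6 7 7
  1 2 3 4 5 6 7 8

hence w(1..8) = (5, 4, 1, 7, 3, 2, 6, 8).

5 SE-corners of the 11-cell Rothe diagram give Ess(w):

[(1, 4, 0), (2, 3, 0), (4, 3, 1), (4, 6, 3), (5, 2, 1)]


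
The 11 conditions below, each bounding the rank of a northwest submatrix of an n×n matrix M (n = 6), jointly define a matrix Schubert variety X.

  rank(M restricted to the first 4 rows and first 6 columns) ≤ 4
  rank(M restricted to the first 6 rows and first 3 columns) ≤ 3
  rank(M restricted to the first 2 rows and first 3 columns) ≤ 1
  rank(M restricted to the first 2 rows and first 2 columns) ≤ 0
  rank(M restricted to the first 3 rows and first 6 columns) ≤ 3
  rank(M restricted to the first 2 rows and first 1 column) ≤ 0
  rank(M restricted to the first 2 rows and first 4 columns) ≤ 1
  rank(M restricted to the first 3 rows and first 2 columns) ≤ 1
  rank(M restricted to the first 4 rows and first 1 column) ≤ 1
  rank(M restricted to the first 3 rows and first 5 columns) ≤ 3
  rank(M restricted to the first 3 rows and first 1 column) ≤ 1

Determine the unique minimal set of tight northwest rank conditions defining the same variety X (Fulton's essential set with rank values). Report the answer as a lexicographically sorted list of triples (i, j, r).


Rank table r_w(6×6) implied by the 11 constraints:

  row 1: 0 | 0 | 1 | 1 | 1 | 1
  row 2: 0 | 0 | 1 | 1 | 2 | 2
  row 3: 1 | 1 | 2 | 2 | 3 | 3
  row 4: 1 | 2 | 3 | 3 | 4 | 4
  row 5: 1 | 2 | 3 | 4 | 5 | 5
  row 6: 1 | 2 | 3 | 4 | 5 | 6

the unique w with this rank table is (3, 5, 1, 2, 4, 6).

D(w) has 5 cells with 2 SE-corners; essential set:

[(2, 2, 0), (2, 4, 1)]


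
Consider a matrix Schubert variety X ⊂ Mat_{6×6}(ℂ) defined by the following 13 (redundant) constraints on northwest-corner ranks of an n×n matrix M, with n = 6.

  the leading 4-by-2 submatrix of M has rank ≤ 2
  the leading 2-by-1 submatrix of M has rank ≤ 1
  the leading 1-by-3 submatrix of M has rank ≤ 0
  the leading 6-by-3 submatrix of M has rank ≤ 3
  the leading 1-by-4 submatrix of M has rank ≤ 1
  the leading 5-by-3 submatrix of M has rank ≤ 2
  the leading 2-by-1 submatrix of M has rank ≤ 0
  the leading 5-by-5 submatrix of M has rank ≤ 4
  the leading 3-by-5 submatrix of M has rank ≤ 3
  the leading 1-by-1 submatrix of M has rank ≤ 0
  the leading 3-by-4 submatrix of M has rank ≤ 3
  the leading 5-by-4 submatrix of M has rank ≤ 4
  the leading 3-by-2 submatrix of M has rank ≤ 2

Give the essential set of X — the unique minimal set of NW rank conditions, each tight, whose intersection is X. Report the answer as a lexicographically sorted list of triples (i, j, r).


The tightest implied rank at each (i,j), from the 13 conditions:

  row 1: 0  0  0  1  1  1
  row 2: 0  1  1  2  2  2
  row 3: 1  2  2  3  3  3
  row 4: 1  2  2  3  4  4
  row 5: 1  2  2  3  4  5
  row 6: 1  2  3  4  5  6

the unique w with this rank table is (4, 2, 1, 5, 6, 3).

Fulton essential set (3 of the 6 Rothe cells):

[(1, 3, 0), (2, 1, 0), (5, 3, 2)]


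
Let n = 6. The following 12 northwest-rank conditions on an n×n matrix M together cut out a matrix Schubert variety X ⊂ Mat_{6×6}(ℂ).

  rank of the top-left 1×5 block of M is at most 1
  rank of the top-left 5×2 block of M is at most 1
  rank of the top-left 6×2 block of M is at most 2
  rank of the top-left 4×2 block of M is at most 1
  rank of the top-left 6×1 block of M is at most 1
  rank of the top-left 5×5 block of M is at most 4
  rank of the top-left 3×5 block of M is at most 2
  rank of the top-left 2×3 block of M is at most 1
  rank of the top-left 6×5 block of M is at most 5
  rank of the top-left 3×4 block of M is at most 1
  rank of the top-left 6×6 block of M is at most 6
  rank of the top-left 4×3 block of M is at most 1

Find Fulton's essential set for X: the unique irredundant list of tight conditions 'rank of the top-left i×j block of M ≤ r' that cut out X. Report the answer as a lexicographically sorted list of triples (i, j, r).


Recovering R(i,j) via the rank-extension bound from the 12 conditions:

  i=1: 1  1  1  1  1  1
  i=2: 1  1  1  1  2  2
  i=3: 1  1  1  1  2  3
  i=4: 1  1  1  2  3  4
  i=5: 1  1  2  3  4  5
  i=6: 1  2  3  4  5  6

giving w = (1, 5, 6, 4, 3, 2) via Δ²R.

3 SE-corners of the 9-cell Rothe diagram give Ess(w):

[(3, 4, 1), (4, 3, 1), (5, 2, 1)]


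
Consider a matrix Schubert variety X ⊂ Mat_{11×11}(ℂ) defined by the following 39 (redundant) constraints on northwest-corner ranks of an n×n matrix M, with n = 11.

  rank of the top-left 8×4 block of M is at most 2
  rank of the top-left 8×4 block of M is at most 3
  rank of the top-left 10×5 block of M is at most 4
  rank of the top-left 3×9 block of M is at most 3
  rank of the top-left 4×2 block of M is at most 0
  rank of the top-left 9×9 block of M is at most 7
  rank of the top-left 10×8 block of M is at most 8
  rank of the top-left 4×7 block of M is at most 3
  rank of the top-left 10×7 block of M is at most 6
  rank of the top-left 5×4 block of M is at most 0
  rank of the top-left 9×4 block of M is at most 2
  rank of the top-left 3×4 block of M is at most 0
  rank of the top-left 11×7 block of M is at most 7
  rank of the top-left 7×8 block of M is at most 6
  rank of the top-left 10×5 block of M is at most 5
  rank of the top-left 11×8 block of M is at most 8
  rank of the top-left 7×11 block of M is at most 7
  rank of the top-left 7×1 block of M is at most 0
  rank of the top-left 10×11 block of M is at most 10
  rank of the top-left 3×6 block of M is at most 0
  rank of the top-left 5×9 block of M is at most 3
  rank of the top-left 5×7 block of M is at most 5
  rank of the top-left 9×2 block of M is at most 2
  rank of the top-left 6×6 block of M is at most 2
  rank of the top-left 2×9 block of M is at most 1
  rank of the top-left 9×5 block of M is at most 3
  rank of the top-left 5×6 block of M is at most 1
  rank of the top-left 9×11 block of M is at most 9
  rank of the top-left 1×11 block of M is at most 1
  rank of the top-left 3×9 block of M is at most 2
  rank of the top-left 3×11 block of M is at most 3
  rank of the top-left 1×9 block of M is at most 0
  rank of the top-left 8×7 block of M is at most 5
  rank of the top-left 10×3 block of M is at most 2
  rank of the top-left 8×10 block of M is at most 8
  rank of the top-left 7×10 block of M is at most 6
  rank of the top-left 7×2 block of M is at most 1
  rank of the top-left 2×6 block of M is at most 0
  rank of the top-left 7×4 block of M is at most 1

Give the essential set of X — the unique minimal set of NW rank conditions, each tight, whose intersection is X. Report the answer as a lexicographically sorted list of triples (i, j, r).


Reconstructing r_w from the 39 given conditions:

  0 0 0 0 0 0 0 0 0 1 1
  0 0 0 0 0 0 1 1 1 2 2
  0 0 0 0 0 0 1 2 2 3 3
  0 0 0 0 1 1 2 3 3 4 4
  0 0 0 0 1 1 2 3 3 4 5
  0 1 1 1 2 2 3 4 4 5 6
  0 1 1 1 2 3 4 5 5 6 7
  1 2 2 2 3 4 5 6 6 7 8
  1 2 2 2 3 4 5 6 7 8 9
  1 2 2 3 4 5 6 7 8 9 10
  1 2 3 4 5 6 7 8 9 10 11

second differences of R give the permutation w = (10, 7, 8, 5, 11, 2, 6, 1, 9, 4, 3).

D(w) has 38 cells with 9 SE-corners; essential set:

[(1, 9, 0), (3, 6, 0), (5, 4, 0), (5, 6, 1), (5, 9, 3), (7, 1, 0), (7, 4, 1), (9, 4, 2), (10, 3, 2)]


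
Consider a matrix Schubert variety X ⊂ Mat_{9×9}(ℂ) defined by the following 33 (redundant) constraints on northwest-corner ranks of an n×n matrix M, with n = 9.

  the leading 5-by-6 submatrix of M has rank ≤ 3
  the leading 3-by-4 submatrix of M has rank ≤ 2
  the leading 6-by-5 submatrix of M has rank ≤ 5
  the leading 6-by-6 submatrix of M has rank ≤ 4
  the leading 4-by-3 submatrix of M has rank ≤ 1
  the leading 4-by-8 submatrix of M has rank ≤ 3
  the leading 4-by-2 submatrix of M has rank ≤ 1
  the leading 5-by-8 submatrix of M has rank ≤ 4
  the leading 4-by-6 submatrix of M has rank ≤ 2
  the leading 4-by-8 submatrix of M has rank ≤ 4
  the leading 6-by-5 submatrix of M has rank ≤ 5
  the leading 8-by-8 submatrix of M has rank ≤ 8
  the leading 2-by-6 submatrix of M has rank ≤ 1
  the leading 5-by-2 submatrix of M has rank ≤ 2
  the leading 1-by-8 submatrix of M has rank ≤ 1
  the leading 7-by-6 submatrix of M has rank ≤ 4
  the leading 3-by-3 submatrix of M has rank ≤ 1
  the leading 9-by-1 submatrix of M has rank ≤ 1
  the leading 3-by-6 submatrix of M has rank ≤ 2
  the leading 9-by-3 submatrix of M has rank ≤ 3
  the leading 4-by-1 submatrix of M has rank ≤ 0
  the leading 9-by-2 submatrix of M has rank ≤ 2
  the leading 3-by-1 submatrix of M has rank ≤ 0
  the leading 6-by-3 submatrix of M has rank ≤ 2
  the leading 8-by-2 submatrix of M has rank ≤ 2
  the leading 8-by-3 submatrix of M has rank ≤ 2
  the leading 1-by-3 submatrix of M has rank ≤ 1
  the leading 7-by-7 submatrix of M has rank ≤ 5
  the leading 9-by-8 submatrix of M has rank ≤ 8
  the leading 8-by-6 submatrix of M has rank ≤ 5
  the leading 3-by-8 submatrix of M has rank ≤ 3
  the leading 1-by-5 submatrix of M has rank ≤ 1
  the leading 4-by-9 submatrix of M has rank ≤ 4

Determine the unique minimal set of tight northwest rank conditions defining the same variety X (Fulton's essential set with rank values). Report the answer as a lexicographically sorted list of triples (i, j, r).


Rank table r_w(9×9) implied by the 33 constraints:

  i=1: 0 1 1 1 1 1 1 1 1
  i=2: 0 1 1 1 1 1 2 2 2
  i=3: 0 1 1 2 2 2 3 3 3
  i=4: 0 1 1 2 2 2 3 3 4
  i=5: 1 2 2 3 3 3 4 4 5
  i=6: 1 2 2 3 4 4 5 5 6
  i=7: 1 2 2 3 4 4 5 6 7
  i=8: 1 2 2 3 4 5 6 7 8
  i=9: 1 2 3 4 5 6 7 8 9

hence w(1..9) = (2, 7, 4, 9, 1, 5, 8, 6, 3).

Rothe diagram D(w) (17 cells), 7 SE-corners (essential conditions):

[(2, 6, 1), (4, 1, 0), (4, 3, 1), (4, 6, 2), (4, 8, 3), (7, 6, 4), (8, 3, 2)]


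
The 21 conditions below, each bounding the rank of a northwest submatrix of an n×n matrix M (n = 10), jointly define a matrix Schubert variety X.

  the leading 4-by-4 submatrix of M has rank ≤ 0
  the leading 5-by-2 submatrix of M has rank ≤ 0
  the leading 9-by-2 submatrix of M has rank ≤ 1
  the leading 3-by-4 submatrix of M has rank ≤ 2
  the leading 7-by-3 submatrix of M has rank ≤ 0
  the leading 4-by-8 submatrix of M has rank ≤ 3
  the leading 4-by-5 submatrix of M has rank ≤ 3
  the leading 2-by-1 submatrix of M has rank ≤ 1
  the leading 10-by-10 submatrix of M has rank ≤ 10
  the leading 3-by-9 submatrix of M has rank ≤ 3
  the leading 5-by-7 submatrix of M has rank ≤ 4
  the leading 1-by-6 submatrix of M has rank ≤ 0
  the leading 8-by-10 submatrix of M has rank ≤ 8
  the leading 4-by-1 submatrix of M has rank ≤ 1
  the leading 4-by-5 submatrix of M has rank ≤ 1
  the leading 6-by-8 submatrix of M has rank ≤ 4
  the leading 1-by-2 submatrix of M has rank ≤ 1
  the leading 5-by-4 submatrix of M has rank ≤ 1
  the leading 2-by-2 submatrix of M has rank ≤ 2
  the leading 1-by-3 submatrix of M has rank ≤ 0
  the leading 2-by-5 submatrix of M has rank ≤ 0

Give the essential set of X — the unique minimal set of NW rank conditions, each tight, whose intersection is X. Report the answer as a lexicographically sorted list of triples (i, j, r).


Reconstructing r_w from the 21 given conditions:

  i=1: 0  0  0  0  0  0  1  1  1  1
  i=2: 0  0  0  0  0  1  2  2  2  2
  i=3: 0  0  0  0  1  2  3  3  3  3
  i=4: 0  0  0  0  1  2  3  3  4  4
  i=5: 0  0  0  1  2  3  4  4  5  5
  i=6: 0  0  0  1  2  3  4  4  5  6
  i=7: 0  0  0  1  2  3  4  5  6  7
  i=8: 1  1  1  2  3  4  5  6  7  8
  i=9: 1  1  2  3  4  5  6  7  8  9
  i=10: 1  2  3  4  5  6  7  8  9  10

reading off 1-entries of Δ²R: w = (7, 6, 5, 9, 4, 10, 8, 1, 3, 2).

ℓ(w)=31; the 7 essential cells (i,j,r):

[(1, 6, 0), (2, 5, 0), (4, 4, 0), (4, 8, 3), (6, 8, 4), (7, 3, 0), (9, 2, 1)]


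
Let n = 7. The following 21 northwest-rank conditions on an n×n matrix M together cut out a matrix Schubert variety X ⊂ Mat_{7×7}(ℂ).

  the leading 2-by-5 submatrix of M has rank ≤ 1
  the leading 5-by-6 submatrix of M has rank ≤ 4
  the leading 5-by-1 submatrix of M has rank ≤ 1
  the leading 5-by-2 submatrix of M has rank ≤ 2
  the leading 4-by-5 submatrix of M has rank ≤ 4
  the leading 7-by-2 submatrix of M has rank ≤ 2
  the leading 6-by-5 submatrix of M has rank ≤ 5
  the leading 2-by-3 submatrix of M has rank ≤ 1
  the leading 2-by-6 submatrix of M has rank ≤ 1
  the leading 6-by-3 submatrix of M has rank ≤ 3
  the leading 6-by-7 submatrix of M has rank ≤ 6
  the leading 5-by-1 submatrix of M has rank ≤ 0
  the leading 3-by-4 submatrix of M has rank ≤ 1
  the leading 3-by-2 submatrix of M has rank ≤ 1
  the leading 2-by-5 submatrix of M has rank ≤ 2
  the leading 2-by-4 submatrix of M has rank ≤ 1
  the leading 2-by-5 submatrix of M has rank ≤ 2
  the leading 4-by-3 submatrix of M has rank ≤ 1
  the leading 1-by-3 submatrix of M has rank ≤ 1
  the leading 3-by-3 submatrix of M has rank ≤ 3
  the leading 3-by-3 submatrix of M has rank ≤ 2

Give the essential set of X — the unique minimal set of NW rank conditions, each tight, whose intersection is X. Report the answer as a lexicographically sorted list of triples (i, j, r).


Recovering R(i,j) via the rank-extension bound from the 21 conditions:

  R[1]: 0, 1, 1, 1, 1, 1, 1
  R[2]: 0, 1, 1, 1, 1, 1, 2
  R[3]: 0, 1, 1, 1, 2, 2, 3
  R[4]: 0, 1, 1, 2, 3, 3, 4
  R[5]: 0, 1, 2, 3, 4, 4, 5
  R[6]: 1, 2, 3, 4, 5, 5, 6
  R[7]: 1, 2, 3, 4, 5, 6, 7

the unique w with this rank table is (2, 7, 5, 4, 3, 1, 6).

Fulton essential set (4 of the 12 Rothe cells):

[(2, 6, 1), (3, 4, 1), (4, 3, 1), (5, 1, 0)]


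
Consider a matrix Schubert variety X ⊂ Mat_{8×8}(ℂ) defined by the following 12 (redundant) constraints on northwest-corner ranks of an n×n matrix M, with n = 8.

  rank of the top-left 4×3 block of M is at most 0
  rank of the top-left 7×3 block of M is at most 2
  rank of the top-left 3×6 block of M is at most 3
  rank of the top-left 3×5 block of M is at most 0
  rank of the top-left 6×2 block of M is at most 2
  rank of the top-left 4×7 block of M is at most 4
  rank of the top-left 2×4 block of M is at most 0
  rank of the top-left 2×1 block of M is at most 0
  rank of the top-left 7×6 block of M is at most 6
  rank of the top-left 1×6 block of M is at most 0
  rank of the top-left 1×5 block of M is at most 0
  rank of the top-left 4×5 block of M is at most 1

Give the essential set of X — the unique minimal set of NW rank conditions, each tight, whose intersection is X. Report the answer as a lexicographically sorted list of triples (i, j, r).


Rank table r_w(8×8) implied by the 12 constraints:

  R[1]: 0 | 0 | 0 | 0 | 0 | 0 | 1 | 1
  R[2]: 0 | 0 | 0 | 0 | 0 | 1 | 2 | 2
  R[3]: 0 | 0 | 0 | 0 | 0 | 1 | 2 | 3
  R[4]: 0 | 0 | 0 | 1 | 1 | 2 | 3 | 4
  R[5]: 1 | 1 | 1 | 2 | 2 | 3 | 4 | 5
  R[6]: 1 | 2 | 2 | 3 | 3 | 4 | 5 | 6
  R[7]: 1 | 2 | 2 | 3 | 4 | 5 | 6 | 7
  R[8]: 1 | 2 | 3 | 4 | 5 | 6 | 7 | 8

reading off 1-entries of Δ²R: w = (7, 6, 8, 4, 1, 2, 5, 3).

|D(w)|=20, |Ess(w)|=4:

[(1, 6, 0), (3, 5, 0), (4, 3, 0), (7, 3, 2)]


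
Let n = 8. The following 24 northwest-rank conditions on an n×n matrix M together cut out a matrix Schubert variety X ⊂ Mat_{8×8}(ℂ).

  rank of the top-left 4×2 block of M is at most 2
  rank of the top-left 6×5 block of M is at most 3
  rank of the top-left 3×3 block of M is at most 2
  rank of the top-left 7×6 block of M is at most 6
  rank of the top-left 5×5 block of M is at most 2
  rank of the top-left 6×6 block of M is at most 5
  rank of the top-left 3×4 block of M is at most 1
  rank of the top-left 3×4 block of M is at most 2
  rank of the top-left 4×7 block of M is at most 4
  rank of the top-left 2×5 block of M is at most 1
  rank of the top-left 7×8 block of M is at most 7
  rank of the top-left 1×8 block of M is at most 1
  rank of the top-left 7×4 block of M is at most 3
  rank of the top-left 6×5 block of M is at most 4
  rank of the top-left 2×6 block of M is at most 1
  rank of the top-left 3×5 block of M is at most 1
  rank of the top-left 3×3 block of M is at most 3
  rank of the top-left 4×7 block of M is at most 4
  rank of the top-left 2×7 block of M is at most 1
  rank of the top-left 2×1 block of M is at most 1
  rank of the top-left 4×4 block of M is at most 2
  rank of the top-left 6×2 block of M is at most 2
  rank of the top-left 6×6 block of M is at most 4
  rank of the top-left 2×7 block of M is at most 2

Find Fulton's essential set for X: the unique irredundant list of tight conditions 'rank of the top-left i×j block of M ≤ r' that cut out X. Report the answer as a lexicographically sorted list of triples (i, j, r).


Propagating the 24 rank bounds to every northwest block:

  1, 1, 1, 1, 1, 1, 1, 1
  1, 1, 1, 1, 1, 1, 1, 2
  1, 1, 1, 1, 1, 2, 2, 3
  1, 2, 2, 2, 2, 3, 3, 4
  1, 2, 2, 2, 2, 3, 4, 5
  1, 2, 3, 3, 3, 4, 5, 6
  1, 2, 3, 3, 4, 5, 6, 7
  1, 2, 3, 4, 5, 6, 7, 8

the unique w with this rank table is (1, 8, 6, 2, 7, 3, 5, 4).

4 SE-corners of the 14-cell Rothe diagram give Ess(w):

[(2, 7, 1), (3, 5, 1), (5, 5, 2), (7, 4, 3)]


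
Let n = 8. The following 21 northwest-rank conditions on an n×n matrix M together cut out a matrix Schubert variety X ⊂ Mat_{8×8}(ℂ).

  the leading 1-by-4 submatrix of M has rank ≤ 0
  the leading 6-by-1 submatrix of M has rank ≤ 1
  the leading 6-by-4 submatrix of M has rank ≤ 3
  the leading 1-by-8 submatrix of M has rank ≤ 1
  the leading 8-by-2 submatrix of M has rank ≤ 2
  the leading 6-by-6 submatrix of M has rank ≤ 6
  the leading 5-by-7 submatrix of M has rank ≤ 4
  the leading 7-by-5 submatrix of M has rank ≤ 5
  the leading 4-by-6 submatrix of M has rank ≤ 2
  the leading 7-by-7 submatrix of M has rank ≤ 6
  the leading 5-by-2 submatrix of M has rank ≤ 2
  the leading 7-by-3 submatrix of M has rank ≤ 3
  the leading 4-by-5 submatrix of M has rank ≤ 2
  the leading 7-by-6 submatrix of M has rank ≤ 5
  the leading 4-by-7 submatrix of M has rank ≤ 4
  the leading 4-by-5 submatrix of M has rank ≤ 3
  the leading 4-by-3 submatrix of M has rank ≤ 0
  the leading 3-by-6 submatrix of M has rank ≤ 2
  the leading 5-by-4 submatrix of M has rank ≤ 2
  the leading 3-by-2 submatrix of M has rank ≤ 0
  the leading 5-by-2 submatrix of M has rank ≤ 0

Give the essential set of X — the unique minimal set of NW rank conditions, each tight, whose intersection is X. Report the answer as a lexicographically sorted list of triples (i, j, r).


Reconstructing r_w from the 21 given conditions:

  i=1: 0 0 0 0 1 1 1 1
  i=2: 0 0 0 1 2 2 2 2
  i=3: 0 0 0 1 2 2 3 3
  i=4: 0 0 0 1 2 2 3 4
  i=5: 0 0 1 2 3 3 4 5
  i=6: 1 1 2 3 4 4 5 6
  i=7: 1 2 3 4 5 5 6 7
  i=8: 1 2 3 4 5 6 7 8

second differences of R give the permutation w = (5, 4, 7, 8, 3, 1, 2, 6).

4 SE-corners of the 17-cell Rothe diagram give Ess(w):

[(1, 4, 0), (4, 3, 0), (4, 6, 2), (5, 2, 0)]


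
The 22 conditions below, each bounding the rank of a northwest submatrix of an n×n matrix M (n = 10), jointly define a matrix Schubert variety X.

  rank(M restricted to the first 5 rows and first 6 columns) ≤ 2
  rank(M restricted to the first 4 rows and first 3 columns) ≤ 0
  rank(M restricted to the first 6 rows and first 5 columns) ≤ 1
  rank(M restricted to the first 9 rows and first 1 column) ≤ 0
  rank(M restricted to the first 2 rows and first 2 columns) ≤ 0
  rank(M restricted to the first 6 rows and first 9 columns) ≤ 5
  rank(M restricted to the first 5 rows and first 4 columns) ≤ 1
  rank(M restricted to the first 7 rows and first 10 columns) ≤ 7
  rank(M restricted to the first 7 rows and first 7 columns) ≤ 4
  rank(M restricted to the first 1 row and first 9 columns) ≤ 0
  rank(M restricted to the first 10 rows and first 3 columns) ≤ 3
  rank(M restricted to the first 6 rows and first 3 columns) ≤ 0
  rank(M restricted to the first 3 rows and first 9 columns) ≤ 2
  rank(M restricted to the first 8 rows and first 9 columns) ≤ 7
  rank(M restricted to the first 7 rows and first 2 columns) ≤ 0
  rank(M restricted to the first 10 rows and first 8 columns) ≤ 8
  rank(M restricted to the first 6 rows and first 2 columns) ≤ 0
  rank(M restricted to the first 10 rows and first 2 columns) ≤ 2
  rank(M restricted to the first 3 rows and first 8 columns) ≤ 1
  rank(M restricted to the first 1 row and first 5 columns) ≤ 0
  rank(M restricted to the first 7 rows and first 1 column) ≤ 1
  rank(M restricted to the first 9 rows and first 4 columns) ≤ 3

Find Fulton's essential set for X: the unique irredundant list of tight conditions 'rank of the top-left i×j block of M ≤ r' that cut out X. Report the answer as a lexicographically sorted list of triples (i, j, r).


Recovering R(i,j) via the rank-extension bound from the 22 conditions:

  row 1: 0 0 0 0 0 0 0 0 0 1
  row 2: 0 0 0 1 1 1 1 1 1 2
  row 3: 0 0 0 1 1 1 1 1 2 3
  row 4: 0 0 0 1 1 2 2 2 3 4
  row 5: 0 0 0 1 1 2 3 3 4 5
  row 6: 0 0 0 1 1 2 3 4 5 6
  row 7: 0 0 1 2 2 3 4 5 6 7
  row 8: 0 1 2 3 3 4 5 6 7 8
  row 9: 0 1 2 3 4 5 6 7 8 9
  row 10: 1 2 3 4 5 6 7 8 9 10

giving w = (10, 4, 9, 6, 7, 8, 3, 2, 5, 1) via Δ²R.

|D(w)|=35, |Ess(w)|=6:

[(1, 9, 0), (3, 8, 1), (6, 3, 0), (6, 5, 1), (7, 2, 0), (9, 1, 0)]


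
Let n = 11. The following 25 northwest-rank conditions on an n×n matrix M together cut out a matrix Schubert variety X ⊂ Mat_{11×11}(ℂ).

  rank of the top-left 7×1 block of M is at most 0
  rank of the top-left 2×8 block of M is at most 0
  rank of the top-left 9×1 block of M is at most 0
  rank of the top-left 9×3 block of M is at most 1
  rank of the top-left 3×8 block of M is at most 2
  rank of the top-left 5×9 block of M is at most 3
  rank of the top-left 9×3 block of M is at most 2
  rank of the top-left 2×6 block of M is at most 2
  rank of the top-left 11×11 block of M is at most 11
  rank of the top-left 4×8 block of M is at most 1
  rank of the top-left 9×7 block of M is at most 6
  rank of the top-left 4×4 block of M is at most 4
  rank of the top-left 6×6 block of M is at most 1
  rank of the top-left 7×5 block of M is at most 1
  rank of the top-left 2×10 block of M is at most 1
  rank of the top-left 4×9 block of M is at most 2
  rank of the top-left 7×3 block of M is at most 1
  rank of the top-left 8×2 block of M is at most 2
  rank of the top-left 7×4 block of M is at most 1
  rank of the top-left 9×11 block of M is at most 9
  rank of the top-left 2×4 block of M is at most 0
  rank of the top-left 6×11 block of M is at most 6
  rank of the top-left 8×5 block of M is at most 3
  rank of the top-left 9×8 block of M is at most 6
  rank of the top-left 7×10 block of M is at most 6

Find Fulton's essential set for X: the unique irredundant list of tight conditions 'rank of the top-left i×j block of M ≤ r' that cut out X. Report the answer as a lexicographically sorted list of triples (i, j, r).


Rank table r_w(11×11) implied by the 25 constraints:

  i=1: 0, 0, 0, 0, 0, 0, 0, 0, 1, 1, 1
  i=2: 0, 0, 0, 0, 0, 0, 0, 0, 1, 1, 2
  i=3: 0, 1, 1, 1, 1, 1, 1, 1, 2, 2, 3
  i=4: 0, 1, 1, 1, 1, 1, 1, 1, 2, 3, 4
  i=5: 0, 1, 1, 1, 1, 1, 2, 2, 3, 4, 5
  i=6: 0, 1, 1, 1, 1, 1, 2, 3, 4, 5, 6
  i=7: 0, 1, 1, 1, 1, 2, 3, 4, 5, 6, 7
  i=8: 0, 1, 1, 2, 2, 3, 4, 5, 6, 7, 8
  i=9: 0, 1, 1, 2, 3, 4, 5, 6, 7, 8, 9
  i=10: 1, 2, 2, 3, 4, 5, 6, 7, 8, 9, 10
  i=11: 1, 2, 3, 4, 5, 6, 7, 8, 9, 10, 11

so w = (9, 11, 2, 10, 7, 8, 6, 4, 5, 1, 3).

|D(w)|=43, |Ess(w)|=7:

[(2, 8, 0), (2, 10, 1), (4, 8, 1), (6, 6, 1), (7, 5, 1), (9, 1, 0), (9, 3, 1)]
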